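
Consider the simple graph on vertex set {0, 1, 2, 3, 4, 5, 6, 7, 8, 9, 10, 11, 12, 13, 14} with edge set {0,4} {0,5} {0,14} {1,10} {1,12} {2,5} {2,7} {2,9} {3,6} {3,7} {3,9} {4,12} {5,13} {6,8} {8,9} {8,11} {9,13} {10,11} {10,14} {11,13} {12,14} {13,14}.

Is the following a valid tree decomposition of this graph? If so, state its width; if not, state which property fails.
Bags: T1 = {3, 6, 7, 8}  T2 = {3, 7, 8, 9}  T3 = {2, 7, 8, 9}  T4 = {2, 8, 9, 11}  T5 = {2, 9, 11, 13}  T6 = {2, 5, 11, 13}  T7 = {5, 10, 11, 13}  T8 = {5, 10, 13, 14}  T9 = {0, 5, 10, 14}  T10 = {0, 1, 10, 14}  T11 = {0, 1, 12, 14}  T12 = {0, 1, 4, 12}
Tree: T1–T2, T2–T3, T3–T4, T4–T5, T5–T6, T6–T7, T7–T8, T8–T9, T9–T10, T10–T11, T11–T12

Every vertex of G appears in some bag (union = {0, 1, 2, 3, 4, 5, 6, 7, 8, 9, 10, 11, 12, 13, 14}); every edge is covered by a bag; and for each vertex v the set of bags containing v is connected in the bag tree. The decomposition is therefore valid. The largest bag has 4 vertices, so the width is 3.

Yes; width 3.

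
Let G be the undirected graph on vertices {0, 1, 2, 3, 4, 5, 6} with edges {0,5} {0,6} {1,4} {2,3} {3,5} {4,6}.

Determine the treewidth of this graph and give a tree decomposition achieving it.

Each bag holds 2 vertices, so the decomposition has width 1, which upper-bounds the treewidth. Any graph with an edge has treewidth ≥ 1, and G has the edge 1–4. Hence tw(G) = 1 exactly.

Treewidth 1.
Bags: B1 = {1, 4}  B2 = {4, 6}  B3 = {0, 6}  B4 = {0, 5}  B5 = {3, 5}  B6 = {2, 3}
Tree: B1–B2, B2–B3, B3–B4, B4–B5, B5–B6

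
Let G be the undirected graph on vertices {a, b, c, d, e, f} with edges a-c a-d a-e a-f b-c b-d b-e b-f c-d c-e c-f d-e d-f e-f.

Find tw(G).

A width-4 tree decomposition is:
Bags: B1 = {b, c, d, e, f}  B2 = {a, c, d, e, f}
Tree: B1–B2
Every bag has size at most 5, so the width is 5 − 1 = 4 and tw(G) ≤ 4. For the lower bound, the 5 vertices {a, c, d, e, f} are pairwise adjacent, and any tree decomposition puts a clique entirely inside one bag — forcing width ≥ 4. Hence tw(G) = 4 exactly.

4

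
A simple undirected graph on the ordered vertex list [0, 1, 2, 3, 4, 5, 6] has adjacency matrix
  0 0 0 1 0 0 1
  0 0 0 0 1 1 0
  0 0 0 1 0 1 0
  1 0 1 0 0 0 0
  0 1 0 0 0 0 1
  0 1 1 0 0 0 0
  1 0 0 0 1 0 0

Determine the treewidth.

2

A width-2 tree decomposition is:
Bags: B1 = {0, 2, 3}  B2 = {0, 2, 5}  B3 = {0, 1, 5}  B4 = {0, 1, 4}  B5 = {0, 4, 6}
Tree: B1–B2, B2–B3, B3–B4, B4–B5
The largest bag has 3 vertices, giving width 2; this decomposition certifies tw(G) ≤ 2. Since 0–3–2–5–1–4–6–0 is a cycle in G, G is not acyclic. Forests are exactly the graphs of treewidth ≤ 1, so tw(G) ≥ 2. Hence tw(G) = 2 exactly.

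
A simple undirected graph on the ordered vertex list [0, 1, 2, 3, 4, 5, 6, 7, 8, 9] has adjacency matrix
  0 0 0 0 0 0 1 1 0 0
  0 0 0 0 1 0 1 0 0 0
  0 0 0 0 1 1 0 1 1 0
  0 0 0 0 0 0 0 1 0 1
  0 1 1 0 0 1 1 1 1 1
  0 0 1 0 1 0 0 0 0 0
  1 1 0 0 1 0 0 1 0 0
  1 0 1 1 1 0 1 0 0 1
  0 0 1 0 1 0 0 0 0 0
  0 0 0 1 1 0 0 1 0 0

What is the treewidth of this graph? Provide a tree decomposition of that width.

The largest bag has 3 vertices, giving width 2; this decomposition certifies tw(G) ≤ 2. On the other hand G contains the 3-clique {0, 6, 7}. A clique must lie in a single bag of any decomposition, so no decomposition can have width below 2. Therefore the treewidth is 2.

Treewidth 2.
One optimal decomposition is:
Bags: B1 = {4, 6, 7}  B2 = {4, 7, 9}  B3 = {3, 7, 9}  B4 = {2, 4, 7}  B5 = {0, 6, 7}  B6 = {1, 4, 6}  B7 = {2, 4, 8}  B8 = {2, 4, 5}
Tree: B1–B2, B2–B3, B2–B4, B1–B5, B1–B6, B4–B7, B7–B8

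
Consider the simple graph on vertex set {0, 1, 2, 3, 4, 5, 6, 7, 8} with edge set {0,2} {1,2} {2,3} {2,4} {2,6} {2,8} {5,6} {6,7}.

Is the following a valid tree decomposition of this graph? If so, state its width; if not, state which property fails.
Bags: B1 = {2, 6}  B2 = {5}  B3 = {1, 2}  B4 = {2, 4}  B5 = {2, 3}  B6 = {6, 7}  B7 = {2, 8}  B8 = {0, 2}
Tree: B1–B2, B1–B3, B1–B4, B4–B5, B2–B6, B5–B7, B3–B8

No — edge (6,5) lies in no bag.

A tree decomposition must satisfy three properties: every vertex lies in some bag; for every edge, both endpoints lie together in some bag; and for every vertex, the bags containing it form a connected subtree. Here edge (6,5) lies in no bag, so the decomposition is invalid.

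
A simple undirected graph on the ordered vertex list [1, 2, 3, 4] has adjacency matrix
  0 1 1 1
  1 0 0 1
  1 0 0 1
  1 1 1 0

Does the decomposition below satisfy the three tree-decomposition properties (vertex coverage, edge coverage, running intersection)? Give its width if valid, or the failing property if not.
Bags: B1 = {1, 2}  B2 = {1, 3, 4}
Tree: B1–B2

A tree decomposition must satisfy three properties: every vertex lies in some bag; for every edge, both endpoints lie together in some bag; and for every vertex, the bags containing it form a connected subtree. Here edge (4,2) lies in no bag, so the decomposition is invalid.

No — edge (4,2) lies in no bag.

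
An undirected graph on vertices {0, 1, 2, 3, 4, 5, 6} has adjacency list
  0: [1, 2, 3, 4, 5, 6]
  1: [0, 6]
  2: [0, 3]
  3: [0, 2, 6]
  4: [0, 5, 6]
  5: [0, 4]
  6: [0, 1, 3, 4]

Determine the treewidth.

A width-2 tree decomposition is:
Bags: B1 = {0, 1, 6}  B2 = {0, 4, 6}  B3 = {0, 4, 5}  B4 = {0, 3, 6}  B5 = {0, 2, 3}
Tree: B1–B2, B2–B3, B2–B4, B4–B5
The largest bag has 3 vertices, giving width 2; this decomposition certifies tw(G) ≤ 2. Conversely, {0, 2, 3} is a clique of size 3, and the vertices of any clique must share a bag in every tree decomposition; so some bag has ≥ 3 vertices and tw(G) ≥ 2. Therefore the treewidth is 2.

2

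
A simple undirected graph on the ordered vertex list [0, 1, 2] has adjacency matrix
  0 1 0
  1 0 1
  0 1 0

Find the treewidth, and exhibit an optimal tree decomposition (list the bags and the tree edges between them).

Every bag has size at most 2, so the width is 2 − 1 = 1 and tw(G) ≤ 1. Since G has at least one edge (e.g. 1–0), it is not an edgeless graph, so tw(G) ≥ 1. The upper and lower bounds meet at 1, so that is the treewidth.

Treewidth 1.
One optimal decomposition is:
Bags: B1 = {0, 1}  B2 = {1, 2}
Tree: B1–B2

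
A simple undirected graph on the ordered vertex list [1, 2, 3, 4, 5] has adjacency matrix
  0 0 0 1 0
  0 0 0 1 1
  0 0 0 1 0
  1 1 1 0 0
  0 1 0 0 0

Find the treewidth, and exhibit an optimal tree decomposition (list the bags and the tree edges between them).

Treewidth 1.
Bags: B1 = {3, 4}  B2 = {1, 4}  B3 = {2, 4}  B4 = {2, 5}
Tree: B1–B2, B2–B3, B3–B4

Every bag has size at most 2, so the width is 2 − 1 = 1 and tw(G) ≤ 1. Any graph with an edge has treewidth ≥ 1, and G has the edge 3–4. Combining the bounds, tw(G) = 1.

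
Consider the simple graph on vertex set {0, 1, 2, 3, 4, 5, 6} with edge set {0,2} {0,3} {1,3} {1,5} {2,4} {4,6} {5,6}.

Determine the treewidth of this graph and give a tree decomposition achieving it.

Each bag holds 3 vertices, so the decomposition has width 2, which upper-bounds the treewidth. The edges 5–1–3–0–2–4–6–5 form a cycle, so G is not a tree and its treewidth is at least 2. The upper and lower bounds meet at 2, so that is the treewidth.

Treewidth 2.
One such decomposition:
Bags: B1 = {1, 3, 5}  B2 = {0, 3, 5}  B3 = {0, 2, 5}  B4 = {2, 4, 5}  B5 = {4, 5, 6}
Tree: B1–B2, B2–B3, B3–B4, B4–B5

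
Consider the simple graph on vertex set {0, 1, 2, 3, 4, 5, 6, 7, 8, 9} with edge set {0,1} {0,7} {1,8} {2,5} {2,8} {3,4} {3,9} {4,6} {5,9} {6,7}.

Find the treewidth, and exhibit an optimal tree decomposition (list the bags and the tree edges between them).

Every bag has size at most 3, so the width is 3 − 1 = 2 and tw(G) ≤ 2. The edges 5–9–3–4–6–7–0–1–8–2–5 form a cycle, so G is not a tree and its treewidth is at least 2. Combining the bounds, tw(G) = 2.

Treewidth 2.
Bags: B1 = {3, 5, 9}  B2 = {3, 4, 5}  B3 = {4, 5, 6}  B4 = {5, 6, 7}  B5 = {0, 5, 7}  B6 = {0, 1, 5}  B7 = {1, 5, 8}  B8 = {2, 5, 8}
Tree: B1–B2, B2–B3, B3–B4, B4–B5, B5–B6, B6–B7, B7–B8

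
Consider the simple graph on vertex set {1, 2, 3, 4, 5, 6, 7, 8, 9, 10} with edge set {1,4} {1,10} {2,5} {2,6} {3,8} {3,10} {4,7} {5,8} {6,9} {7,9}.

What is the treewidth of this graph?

2

A width-2 tree decomposition is:
Bags: B1 = {4, 7, 9}  B2 = {4, 6, 9}  B3 = {2, 4, 6}  B4 = {2, 4, 5}  B5 = {4, 5, 8}  B6 = {3, 4, 8}  B7 = {3, 4, 10}  B8 = {1, 4, 10}
Tree: B1–B2, B2–B3, B3–B4, B4–B5, B5–B6, B6–B7, B7–B8
Each bag holds 3 vertices, so the decomposition has width 2, which upper-bounds the treewidth. The edges 4–7–9–6–2–5–8–3–10–1–4 form a cycle, so G is not a tree and its treewidth is at least 2. Combining the bounds, tw(G) = 2.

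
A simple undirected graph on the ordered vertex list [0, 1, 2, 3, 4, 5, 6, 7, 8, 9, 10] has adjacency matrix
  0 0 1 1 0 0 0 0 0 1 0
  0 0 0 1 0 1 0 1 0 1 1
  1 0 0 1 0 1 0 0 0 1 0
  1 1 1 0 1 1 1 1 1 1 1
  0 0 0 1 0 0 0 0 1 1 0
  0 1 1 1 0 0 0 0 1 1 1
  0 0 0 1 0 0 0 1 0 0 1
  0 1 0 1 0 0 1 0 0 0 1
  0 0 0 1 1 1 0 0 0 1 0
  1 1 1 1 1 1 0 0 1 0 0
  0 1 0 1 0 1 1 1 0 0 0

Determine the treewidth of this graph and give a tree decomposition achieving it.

Every bag has size at most 4, so the width is 4 − 1 = 3 and tw(G) ≤ 3. For the lower bound, the 4 vertices {0, 2, 3, 9} are pairwise adjacent, and any tree decomposition puts a clique entirely inside one bag — forcing width ≥ 3. Combining the bounds, tw(G) = 3.

Treewidth 3.
One optimal decomposition is:
Bags: B1 = {1, 3, 5, 9}  B2 = {3, 5, 8, 9}  B3 = {1, 3, 5, 10}  B4 = {1, 3, 7, 10}  B5 = {2, 3, 5, 9}  B6 = {0, 2, 3, 9}  B7 = {3, 6, 7, 10}  B8 = {3, 4, 8, 9}
Tree: B1–B2, B1–B3, B3–B4, B1–B5, B5–B6, B4–B7, B2–B8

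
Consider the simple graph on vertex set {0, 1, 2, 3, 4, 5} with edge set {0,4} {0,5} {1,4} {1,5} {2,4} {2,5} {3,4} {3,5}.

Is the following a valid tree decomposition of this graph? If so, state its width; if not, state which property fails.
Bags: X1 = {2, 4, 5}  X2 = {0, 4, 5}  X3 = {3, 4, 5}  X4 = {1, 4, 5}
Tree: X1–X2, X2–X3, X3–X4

Yes; width 2.

Vertex coverage: the bags together contain {0, 1, 2, 3, 4, 5}, the full vertex set. Edge coverage: each edge of G has both endpoints in at least one bag. Running intersection: for every vertex, the bags containing it form a connected subtree. All three properties hold, so this is a valid tree decomposition of width max|bag| − 1 = 2, and hence tw(G) ≤ 2.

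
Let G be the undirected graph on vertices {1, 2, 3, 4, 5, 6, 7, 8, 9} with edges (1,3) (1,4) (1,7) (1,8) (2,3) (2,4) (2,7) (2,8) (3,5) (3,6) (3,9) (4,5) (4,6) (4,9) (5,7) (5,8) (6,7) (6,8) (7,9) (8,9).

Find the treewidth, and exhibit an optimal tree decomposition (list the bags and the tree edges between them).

Every bag has size at most 5, so the width is 5 − 1 = 4 and tw(G) ≤ 4. For the lower bound: the 5 vertex sets {2,3}, {4,9}, {1,7}, {8}, {6} are disjoint, each induces a connected subgraph, and every pair is joined by at least one edge of G. Contracting each set to a single vertex therefore yields K_{5} as a minor, and since treewidth is minor-monotone, tw(G) ≥ tw(K_{5}) = 4. Combining the bounds, tw(G) = 4.

Treewidth 4.
One such decomposition:
Bags: B1 = {2, 3, 4, 7, 8}  B2 = {3, 4, 7, 8, 9}  B3 = {1, 3, 4, 7, 8}  B4 = {3, 4, 6, 7, 8}  B5 = {3, 4, 5, 7, 8}
Tree: B1–B2, B2–B3, B3–B4, B4–B5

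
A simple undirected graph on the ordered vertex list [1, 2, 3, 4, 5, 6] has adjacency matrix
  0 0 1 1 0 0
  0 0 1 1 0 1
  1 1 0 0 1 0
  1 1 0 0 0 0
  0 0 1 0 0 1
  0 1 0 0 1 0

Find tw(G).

2

A width-2 tree decomposition is:
Bags: B1 = {1, 3, 4}  B2 = {2, 3, 4}  B3 = {2, 3, 5}  B4 = {2, 5, 6}
Tree: B1–B2, B2–B3, B3–B4
Each bag holds 3 vertices, so the decomposition has width 2, which upper-bounds the treewidth. For the lower bound, G contains the cycle 1–4–2–3–1, so G is not a forest; only forests have treewidth ≤ 1, hence tw(G) ≥ 2. The upper and lower bounds meet at 2, so that is the treewidth.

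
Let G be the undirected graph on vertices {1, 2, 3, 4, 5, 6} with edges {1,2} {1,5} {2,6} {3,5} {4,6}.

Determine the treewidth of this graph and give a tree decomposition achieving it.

Treewidth 1.
One optimal decomposition is:
Bags: B1 = {4, 6}  B2 = {2, 6}  B3 = {1, 2}  B4 = {1, 5}  B5 = {3, 5}
Tree: B1–B2, B2–B3, B3–B4, B4–B5

Each bag holds 2 vertices, so the decomposition has width 1, which upper-bounds the treewidth. G has an edge, so its treewidth is at least 1. Combining the bounds, tw(G) = 1.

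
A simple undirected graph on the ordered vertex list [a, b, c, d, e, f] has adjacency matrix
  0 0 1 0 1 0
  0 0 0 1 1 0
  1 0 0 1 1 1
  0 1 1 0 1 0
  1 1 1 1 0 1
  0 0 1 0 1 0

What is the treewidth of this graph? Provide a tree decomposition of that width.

Treewidth 2.
Bags: B1 = {b, d, e}  B2 = {c, d, e}  B3 = {a, c, e}  B4 = {c, e, f}
Tree: B1–B2, B2–B3, B2–B4

The largest bag has 3 vertices, giving width 2; this decomposition certifies tw(G) ≤ 2. Conversely, {c, d, e} is a clique of size 3, and the vertices of any clique must share a bag in every tree decomposition; so some bag has ≥ 3 vertices and tw(G) ≥ 2. Hence tw(G) = 2 exactly.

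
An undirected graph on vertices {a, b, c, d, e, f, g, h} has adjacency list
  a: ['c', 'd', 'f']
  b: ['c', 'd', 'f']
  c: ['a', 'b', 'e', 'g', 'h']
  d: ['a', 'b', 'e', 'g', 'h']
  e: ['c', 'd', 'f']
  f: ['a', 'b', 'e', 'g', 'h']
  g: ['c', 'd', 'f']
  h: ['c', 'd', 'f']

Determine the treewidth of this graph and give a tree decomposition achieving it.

The largest bag has 4 vertices, giving width 3; this decomposition certifies tw(G) ≤ 3. For the lower bound: the 4 vertex sets {d,g}, {b,c}, {f}, {e} are disjoint, each induces a connected subgraph, and every pair is joined by at least one edge of G. Contracting each set to a single vertex therefore yields K_{4} as a minor, and since treewidth is minor-monotone, tw(G) ≥ tw(K_{4}) = 3. The upper and lower bounds meet at 3, so that is the treewidth.

Treewidth 3.
One such decomposition:
Bags: B1 = {c, d, f, g}  B2 = {b, c, d, f}  B3 = {c, d, e, f}  B4 = {c, d, f, h}  B5 = {a, c, d, f}
Tree: B1–B2, B2–B3, B3–B4, B4–B5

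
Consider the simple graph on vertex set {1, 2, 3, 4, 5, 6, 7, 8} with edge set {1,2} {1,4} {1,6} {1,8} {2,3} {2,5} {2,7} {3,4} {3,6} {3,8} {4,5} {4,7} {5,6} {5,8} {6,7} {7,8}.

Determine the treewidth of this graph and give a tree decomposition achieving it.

Treewidth 4.
One optimal decomposition is:
Bags: B1 = {1, 3, 5, 6, 7}  B2 = {1, 3, 4, 5, 7}  B3 = {1, 3, 5, 7, 8}  B4 = {1, 2, 3, 5, 7}
Tree: B1–B2, B2–B3, B3–B4

The largest bag has 5 vertices, giving width 4; this decomposition certifies tw(G) ≤ 4. For the lower bound: the 5 vertex sets {1,6}, {4,5}, {7,8}, {3}, {2} are disjoint, each induces a connected subgraph, and every pair is joined by at least one edge of G. Contracting each set to a single vertex therefore yields K_{5} as a minor, and since treewidth is minor-monotone, tw(G) ≥ tw(K_{5}) = 4. The upper and lower bounds meet at 4, so that is the treewidth.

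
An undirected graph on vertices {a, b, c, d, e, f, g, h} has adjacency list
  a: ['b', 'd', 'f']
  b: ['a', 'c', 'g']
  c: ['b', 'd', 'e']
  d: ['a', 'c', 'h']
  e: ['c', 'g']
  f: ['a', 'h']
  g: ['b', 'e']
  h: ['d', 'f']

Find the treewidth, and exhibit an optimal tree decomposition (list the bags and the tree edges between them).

Treewidth 2.
One such decomposition:
Bags: B1 = {d, f, h}  B2 = {a, d, f}  B3 = {a, c, d}  B4 = {a, b, c}  B5 = {b, c, e}  B6 = {b, e, g}
Tree: B1–B2, B2–B3, B3–B4, B4–B5, B5–B6

Every bag has size at most 3, so the width is 3 − 1 = 2 and tw(G) ≤ 2. Since h–f–a–d–h is a cycle in G, G is not acyclic. Forests are exactly the graphs of treewidth ≤ 1, so tw(G) ≥ 2. Hence tw(G) = 2 exactly.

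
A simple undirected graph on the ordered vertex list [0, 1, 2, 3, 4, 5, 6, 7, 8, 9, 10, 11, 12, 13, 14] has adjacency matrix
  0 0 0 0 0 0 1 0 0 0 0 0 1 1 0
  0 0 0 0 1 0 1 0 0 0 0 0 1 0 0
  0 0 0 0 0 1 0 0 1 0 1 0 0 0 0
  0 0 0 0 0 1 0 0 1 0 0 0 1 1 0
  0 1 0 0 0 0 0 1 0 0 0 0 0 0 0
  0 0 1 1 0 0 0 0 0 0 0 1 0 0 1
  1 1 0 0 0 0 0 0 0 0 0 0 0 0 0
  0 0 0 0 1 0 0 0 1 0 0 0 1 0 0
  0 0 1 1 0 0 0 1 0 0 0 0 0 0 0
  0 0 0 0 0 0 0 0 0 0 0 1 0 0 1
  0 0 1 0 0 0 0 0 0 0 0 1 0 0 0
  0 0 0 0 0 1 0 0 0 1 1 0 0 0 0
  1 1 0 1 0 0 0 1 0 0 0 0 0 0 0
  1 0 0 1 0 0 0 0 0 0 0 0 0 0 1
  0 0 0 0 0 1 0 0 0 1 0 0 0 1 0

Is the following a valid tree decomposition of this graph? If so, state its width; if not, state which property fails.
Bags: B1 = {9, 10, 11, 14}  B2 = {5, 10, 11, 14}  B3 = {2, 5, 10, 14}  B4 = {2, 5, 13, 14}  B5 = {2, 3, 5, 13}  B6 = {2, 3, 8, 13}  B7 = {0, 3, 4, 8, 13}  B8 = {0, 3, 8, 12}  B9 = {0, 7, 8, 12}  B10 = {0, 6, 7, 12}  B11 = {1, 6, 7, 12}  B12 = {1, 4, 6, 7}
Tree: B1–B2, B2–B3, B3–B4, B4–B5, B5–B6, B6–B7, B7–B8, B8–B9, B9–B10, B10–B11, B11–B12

A tree decomposition must satisfy three properties: every vertex lies in some bag; for every edge, both endpoints lie together in some bag; and for every vertex, the bags containing it form a connected subtree. Here bags containing vertex 4 are not connected in the tree, so the decomposition is invalid.

No — bags containing vertex 4 are not connected in the tree.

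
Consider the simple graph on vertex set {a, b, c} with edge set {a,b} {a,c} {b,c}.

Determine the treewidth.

2

A width-2 tree decomposition is:
Bags: B1 = {a, b, c}
Tree: (single bag)
A single bag containing all 3 vertices is trivially a valid decomposition of width 2. Conversely, {a, b, c} is a clique of size 3, and the vertices of any clique must share a bag in every tree decomposition; so some bag has ≥ 3 vertices and tw(G) ≥ 2. Hence tw(G) = 2 exactly.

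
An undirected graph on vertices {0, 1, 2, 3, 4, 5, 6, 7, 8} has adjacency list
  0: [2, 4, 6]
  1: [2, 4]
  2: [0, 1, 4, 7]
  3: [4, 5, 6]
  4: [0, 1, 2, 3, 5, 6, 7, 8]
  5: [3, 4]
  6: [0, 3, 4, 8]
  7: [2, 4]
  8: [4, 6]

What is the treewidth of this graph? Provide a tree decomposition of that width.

Treewidth 2.
One optimal decomposition is:
Bags: B1 = {1, 2, 4}  B2 = {0, 2, 4}  B3 = {0, 4, 6}  B4 = {2, 4, 7}  B5 = {3, 4, 6}  B6 = {4, 6, 8}  B7 = {3, 4, 5}
Tree: B1–B2, B2–B3, B1–B4, B3–B5, B3–B6, B5–B7

Each bag holds 3 vertices, so the decomposition has width 2, which upper-bounds the treewidth. Conversely, {0, 2, 4} is a clique of size 3, and the vertices of any clique must share a bag in every tree decomposition; so some bag has ≥ 3 vertices and tw(G) ≥ 2. Therefore the treewidth is 2.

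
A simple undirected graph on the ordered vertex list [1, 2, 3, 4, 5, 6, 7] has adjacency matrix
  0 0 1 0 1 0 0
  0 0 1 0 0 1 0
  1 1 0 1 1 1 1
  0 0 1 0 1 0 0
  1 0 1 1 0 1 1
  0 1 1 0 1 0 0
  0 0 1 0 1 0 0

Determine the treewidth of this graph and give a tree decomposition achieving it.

Treewidth 2.
Bags: B1 = {3, 5, 6}  B2 = {2, 3, 6}  B3 = {3, 4, 5}  B4 = {1, 3, 5}  B5 = {3, 5, 7}
Tree: B1–B2, B1–B3, B3–B4, B4–B5

Every bag has size at most 3, so the width is 3 − 1 = 2 and tw(G) ≤ 2. Conversely, {2, 3, 6} is a clique of size 3, and the vertices of any clique must share a bag in every tree decomposition; so some bag has ≥ 3 vertices and tw(G) ≥ 2. The upper and lower bounds meet at 2, so that is the treewidth.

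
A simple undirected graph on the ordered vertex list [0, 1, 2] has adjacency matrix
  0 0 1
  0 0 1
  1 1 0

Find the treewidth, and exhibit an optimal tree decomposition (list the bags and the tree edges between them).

Treewidth 1.
One such decomposition:
Bags: B1 = {0, 2}  B2 = {1, 2}
Tree: B1–B2

Every bag has size at most 2, so the width is 2 − 1 = 1 and tw(G) ≤ 1. Any graph with an edge has treewidth ≥ 1, and G has the edge 0–2. Hence tw(G) = 1 exactly.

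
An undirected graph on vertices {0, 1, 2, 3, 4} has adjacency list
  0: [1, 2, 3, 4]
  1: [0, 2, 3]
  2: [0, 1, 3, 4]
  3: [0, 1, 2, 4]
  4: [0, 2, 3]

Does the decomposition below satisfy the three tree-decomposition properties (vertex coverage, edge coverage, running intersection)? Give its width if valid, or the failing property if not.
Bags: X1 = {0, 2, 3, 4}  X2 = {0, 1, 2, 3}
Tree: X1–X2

Yes; width 3.

Vertex coverage: the bags together contain {0, 1, 2, 3, 4}, the full vertex set. Edge coverage: each edge of G has both endpoints in at least one bag. Running intersection: for every vertex, the bags containing it form a connected subtree. All three properties hold, so this is a valid tree decomposition of width max|bag| − 1 = 3, and hence tw(G) ≤ 3.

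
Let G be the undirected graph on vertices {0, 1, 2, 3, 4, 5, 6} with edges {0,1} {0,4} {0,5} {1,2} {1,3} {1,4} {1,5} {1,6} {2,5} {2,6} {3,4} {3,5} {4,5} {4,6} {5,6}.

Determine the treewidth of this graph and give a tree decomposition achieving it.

Each bag holds 4 vertices, so the decomposition has width 3, which upper-bounds the treewidth. Conversely, {1, 2, 5, 6} is a clique of size 4, and the vertices of any clique must share a bag in every tree decomposition; so some bag has ≥ 4 vertices and tw(G) ≥ 3. Hence tw(G) = 3 exactly.

Treewidth 3.
One such decomposition:
Bags: B1 = {1, 4, 5, 6}  B2 = {1, 2, 5, 6}  B3 = {0, 1, 4, 5}  B4 = {1, 3, 4, 5}
Tree: B1–B2, B1–B3, B1–B4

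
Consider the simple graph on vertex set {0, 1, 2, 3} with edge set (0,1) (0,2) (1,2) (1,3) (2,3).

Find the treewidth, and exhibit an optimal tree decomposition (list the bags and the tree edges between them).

Every bag has size at most 3, so the width is 3 − 1 = 2 and tw(G) ≤ 2. For the lower bound, the 3 vertices {0, 1, 2} are pairwise adjacent, and any tree decomposition puts a clique entirely inside one bag — forcing width ≥ 2. Therefore the treewidth is 2.

Treewidth 2.
One such decomposition:
Bags: B1 = {0, 1, 2}  B2 = {1, 2, 3}
Tree: B1–B2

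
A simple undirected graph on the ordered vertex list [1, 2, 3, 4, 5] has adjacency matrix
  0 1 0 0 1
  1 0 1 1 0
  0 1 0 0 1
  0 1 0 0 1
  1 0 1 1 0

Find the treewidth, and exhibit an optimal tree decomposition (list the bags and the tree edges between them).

Treewidth 2.
Bags: B1 = {1, 2, 5}  B2 = {2, 3, 5}  B3 = {2, 4, 5}
Tree: B1–B2, B2–B3

The largest bag has 3 vertices, giving width 2; this decomposition certifies tw(G) ≤ 2. The edges 1–5–3–2–1 form a cycle, so G is not a tree and its treewidth is at least 2. Hence tw(G) = 2 exactly.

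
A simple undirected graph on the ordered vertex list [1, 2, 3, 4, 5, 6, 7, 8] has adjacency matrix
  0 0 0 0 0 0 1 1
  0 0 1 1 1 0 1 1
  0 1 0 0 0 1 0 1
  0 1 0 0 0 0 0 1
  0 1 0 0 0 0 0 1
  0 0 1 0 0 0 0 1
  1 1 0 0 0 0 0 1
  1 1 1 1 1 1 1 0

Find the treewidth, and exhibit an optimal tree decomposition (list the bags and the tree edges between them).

The largest bag has 3 vertices, giving width 2; this decomposition certifies tw(G) ≤ 2. Conversely, {1, 7, 8} is a clique of size 3, and the vertices of any clique must share a bag in every tree decomposition; so some bag has ≥ 3 vertices and tw(G) ≥ 2. Hence tw(G) = 2 exactly.

Treewidth 2.
Bags: B1 = {2, 4, 8}  B2 = {2, 7, 8}  B3 = {1, 7, 8}  B4 = {2, 3, 8}  B5 = {3, 6, 8}  B6 = {2, 5, 8}
Tree: B1–B2, B2–B3, B2–B4, B4–B5, B1–B6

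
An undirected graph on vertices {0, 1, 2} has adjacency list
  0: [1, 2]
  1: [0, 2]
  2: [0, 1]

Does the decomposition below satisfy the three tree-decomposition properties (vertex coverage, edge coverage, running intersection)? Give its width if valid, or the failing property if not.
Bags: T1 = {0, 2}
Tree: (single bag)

No — vertex 1 appears in no bag.

A tree decomposition must satisfy three properties: every vertex lies in some bag; for every edge, both endpoints lie together in some bag; and for every vertex, the bags containing it form a connected subtree. Here vertex 1 appears in no bag, so the decomposition is invalid.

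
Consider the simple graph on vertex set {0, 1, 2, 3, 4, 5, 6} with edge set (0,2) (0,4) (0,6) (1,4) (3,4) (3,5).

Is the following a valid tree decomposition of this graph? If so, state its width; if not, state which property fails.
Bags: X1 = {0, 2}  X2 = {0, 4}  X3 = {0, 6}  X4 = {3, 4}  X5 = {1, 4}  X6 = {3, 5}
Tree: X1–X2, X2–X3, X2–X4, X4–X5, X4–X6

Yes; width 1.

Checking the three conditions: (i) the bags cover all of {0, 1, 2, 3, 4, 5, 6}; (ii) for each edge, some bag contains both endpoints; (iii) the bags containing any fixed vertex form a subtree. All hold, so the decomposition is valid with width 2 − 1 = 1.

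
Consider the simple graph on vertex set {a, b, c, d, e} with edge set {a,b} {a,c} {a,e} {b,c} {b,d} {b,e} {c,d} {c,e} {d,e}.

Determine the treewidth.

A width-3 tree decomposition is:
Bags: B1 = {b, c, d, e}  B2 = {a, b, c, e}
Tree: B1–B2
Every bag has size at most 4, so the width is 4 − 1 = 3 and tw(G) ≤ 3. Conversely, {b, c, d, e} is a clique of size 4, and the vertices of any clique must share a bag in every tree decomposition; so some bag has ≥ 4 vertices and tw(G) ≥ 3. Therefore the treewidth is 3.

3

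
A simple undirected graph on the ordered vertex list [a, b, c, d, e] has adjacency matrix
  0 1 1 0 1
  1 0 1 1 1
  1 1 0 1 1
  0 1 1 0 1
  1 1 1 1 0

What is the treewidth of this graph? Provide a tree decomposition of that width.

The largest bag has 4 vertices, giving width 3; this decomposition certifies tw(G) ≤ 3. For the lower bound, the 4 vertices {b, c, d, e} are pairwise adjacent, and any tree decomposition puts a clique entirely inside one bag — forcing width ≥ 3. Therefore the treewidth is 3.

Treewidth 3.
Bags: B1 = {a, b, c, e}  B2 = {b, c, d, e}
Tree: B1–B2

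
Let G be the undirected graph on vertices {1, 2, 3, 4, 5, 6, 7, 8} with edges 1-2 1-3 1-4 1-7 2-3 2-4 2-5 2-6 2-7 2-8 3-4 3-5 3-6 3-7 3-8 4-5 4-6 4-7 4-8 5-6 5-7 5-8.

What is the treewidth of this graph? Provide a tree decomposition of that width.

Each bag holds 5 vertices, so the decomposition has width 4, which upper-bounds the treewidth. For the lower bound, the 5 vertices {1, 2, 3, 4, 7} are pairwise adjacent, and any tree decomposition puts a clique entirely inside one bag — forcing width ≥ 4. Hence tw(G) = 4 exactly.

Treewidth 4.
One such decomposition:
Bags: B1 = {2, 3, 4, 5, 8}  B2 = {2, 3, 4, 5, 7}  B3 = {2, 3, 4, 5, 6}  B4 = {1, 2, 3, 4, 7}
Tree: B1–B2, B1–B3, B2–B4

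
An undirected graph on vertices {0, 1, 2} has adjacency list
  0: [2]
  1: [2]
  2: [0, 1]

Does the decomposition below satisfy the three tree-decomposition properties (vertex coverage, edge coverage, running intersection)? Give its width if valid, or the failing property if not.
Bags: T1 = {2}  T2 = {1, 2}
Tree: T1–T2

A tree decomposition must satisfy three properties: every vertex lies in some bag; for every edge, both endpoints lie together in some bag; and for every vertex, the bags containing it form a connected subtree. Here vertex 0 appears in no bag, so the decomposition is invalid.

No — vertex 0 appears in no bag.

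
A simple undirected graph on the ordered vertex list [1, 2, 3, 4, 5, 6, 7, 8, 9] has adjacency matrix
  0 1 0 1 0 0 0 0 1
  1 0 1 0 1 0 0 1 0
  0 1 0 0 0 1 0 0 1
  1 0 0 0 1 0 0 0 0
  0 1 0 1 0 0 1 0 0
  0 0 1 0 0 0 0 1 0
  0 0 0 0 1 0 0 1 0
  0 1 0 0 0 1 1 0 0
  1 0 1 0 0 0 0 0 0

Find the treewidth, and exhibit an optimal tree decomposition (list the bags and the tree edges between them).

Treewidth 3.
One optimal decomposition is:
Bags: B1 = {1, 3, 4, 9}  B2 = {1, 2, 3, 4}  B3 = {2, 3, 4, 5}  B4 = {2, 3, 5, 6}  B5 = {2, 5, 6, 8}  B6 = {5, 6, 7, 8}
Tree: B1–B2, B2–B3, B3–B4, B4–B5, B5–B6

Each bag holds 4 vertices, so the decomposition has width 3, which upper-bounds the treewidth. For the lower bound: the 4 vertex sets {1,4,9}, {3}, {2}, {5,6,7,8} are disjoint, each induces a connected subgraph, and every pair is joined by at least one edge of G. Contracting each set to a single vertex therefore yields K_{4} as a minor, and since treewidth is minor-monotone, tw(G) ≥ tw(K_{4}) = 3. Hence tw(G) = 3 exactly.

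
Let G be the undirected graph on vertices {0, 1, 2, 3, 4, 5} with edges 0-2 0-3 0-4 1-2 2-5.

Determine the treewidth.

A width-1 tree decomposition is:
Bags: B1 = {1, 2}  B2 = {2, 5}  B3 = {0, 2}  B4 = {0, 3}  B5 = {0, 4}
Tree: B1–B2, B1–B3, B3–B4, B4–B5
Every bag has size at most 2, so the width is 2 − 1 = 1 and tw(G) ≤ 1. G has an edge, so its treewidth is at least 1. Combining the bounds, tw(G) = 1.

1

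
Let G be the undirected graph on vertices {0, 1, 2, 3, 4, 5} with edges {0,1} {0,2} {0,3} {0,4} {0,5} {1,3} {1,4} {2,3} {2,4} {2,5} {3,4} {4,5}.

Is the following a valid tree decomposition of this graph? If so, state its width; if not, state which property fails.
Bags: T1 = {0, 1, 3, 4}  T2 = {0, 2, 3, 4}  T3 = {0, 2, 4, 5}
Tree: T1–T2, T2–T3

Every vertex of G appears in some bag (union = {0, 1, 2, 3, 4, 5}); every edge is covered by a bag; and for each vertex v the set of bags containing v is connected in the bag tree. The decomposition is therefore valid. The largest bag has 4 vertices, so the width is 3.

Yes; width 3.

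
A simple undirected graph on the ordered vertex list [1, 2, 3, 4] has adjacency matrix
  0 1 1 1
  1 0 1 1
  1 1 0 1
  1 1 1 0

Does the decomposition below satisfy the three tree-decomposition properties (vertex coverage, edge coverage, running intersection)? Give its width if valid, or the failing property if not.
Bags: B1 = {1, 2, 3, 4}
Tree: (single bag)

Vertex coverage: the bags together contain {1, 2, 3, 4}, the full vertex set. Edge coverage: each edge of G has both endpoints in at least one bag. Running intersection: for every vertex, the bags containing it form a connected subtree. All three properties hold, so this is a valid tree decomposition of width max|bag| − 1 = 3, and hence tw(G) ≤ 3.

Yes; width 3.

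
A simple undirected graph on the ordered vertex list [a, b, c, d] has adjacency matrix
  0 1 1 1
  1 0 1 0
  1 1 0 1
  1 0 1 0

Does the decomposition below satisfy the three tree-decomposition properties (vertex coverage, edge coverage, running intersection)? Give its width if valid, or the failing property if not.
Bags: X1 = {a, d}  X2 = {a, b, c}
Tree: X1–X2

No — edge (c,d) lies in no bag.

A tree decomposition must satisfy three properties: every vertex lies in some bag; for every edge, both endpoints lie together in some bag; and for every vertex, the bags containing it form a connected subtree. Here edge (c,d) lies in no bag, so the decomposition is invalid.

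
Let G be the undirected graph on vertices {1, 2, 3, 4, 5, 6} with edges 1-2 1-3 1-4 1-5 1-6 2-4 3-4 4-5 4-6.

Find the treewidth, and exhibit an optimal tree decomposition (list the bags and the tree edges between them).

Each bag holds 3 vertices, so the decomposition has width 2, which upper-bounds the treewidth. Conversely, {1, 2, 4} is a clique of size 3, and the vertices of any clique must share a bag in every tree decomposition; so some bag has ≥ 3 vertices and tw(G) ≥ 2. Therefore the treewidth is 2.

Treewidth 2.
Bags: B1 = {1, 2, 4}  B2 = {1, 4, 5}  B3 = {1, 4, 6}  B4 = {1, 3, 4}
Tree: B1–B2, B1–B3, B3–B4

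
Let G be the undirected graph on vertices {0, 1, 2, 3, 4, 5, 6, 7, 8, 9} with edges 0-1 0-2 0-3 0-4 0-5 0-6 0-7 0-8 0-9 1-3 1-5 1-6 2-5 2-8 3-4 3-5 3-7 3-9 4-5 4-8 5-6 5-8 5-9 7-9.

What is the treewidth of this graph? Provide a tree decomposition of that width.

Treewidth 3.
One such decomposition:
Bags: B1 = {0, 3, 4, 5}  B2 = {0, 3, 5, 9}  B3 = {0, 1, 3, 5}  B4 = {0, 4, 5, 8}  B5 = {0, 1, 5, 6}  B6 = {0, 3, 7, 9}  B7 = {0, 2, 5, 8}
Tree: B1–B2, B1–B3, B1–B4, B3–B5, B2–B6, B4–B7

Every bag has size at most 4, so the width is 4 − 1 = 3 and tw(G) ≤ 3. For the lower bound, the 4 vertices {0, 2, 5, 8} are pairwise adjacent, and any tree decomposition puts a clique entirely inside one bag — forcing width ≥ 3. Hence tw(G) = 3 exactly.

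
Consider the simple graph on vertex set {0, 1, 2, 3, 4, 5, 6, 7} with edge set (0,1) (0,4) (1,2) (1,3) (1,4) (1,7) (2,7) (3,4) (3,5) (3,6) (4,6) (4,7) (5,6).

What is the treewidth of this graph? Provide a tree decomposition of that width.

Each bag holds 3 vertices, so the decomposition has width 2, which upper-bounds the treewidth. For the lower bound, the 3 vertices {1, 2, 7} are pairwise adjacent, and any tree decomposition puts a clique entirely inside one bag — forcing width ≥ 2. Therefore the treewidth is 2.

Treewidth 2.
Bags: B1 = {1, 4, 7}  B2 = {1, 3, 4}  B3 = {0, 1, 4}  B4 = {1, 2, 7}  B5 = {3, 4, 6}  B6 = {3, 5, 6}
Tree: B1–B2, B2–B3, B1–B4, B2–B5, B5–B6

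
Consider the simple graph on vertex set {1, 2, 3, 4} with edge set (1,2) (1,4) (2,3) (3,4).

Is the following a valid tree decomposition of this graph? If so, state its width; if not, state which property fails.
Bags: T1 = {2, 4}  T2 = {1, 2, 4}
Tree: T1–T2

A tree decomposition must satisfy three properties: every vertex lies in some bag; for every edge, both endpoints lie together in some bag; and for every vertex, the bags containing it form a connected subtree. Here vertex 3 appears in no bag, so the decomposition is invalid.

No — vertex 3 appears in no bag.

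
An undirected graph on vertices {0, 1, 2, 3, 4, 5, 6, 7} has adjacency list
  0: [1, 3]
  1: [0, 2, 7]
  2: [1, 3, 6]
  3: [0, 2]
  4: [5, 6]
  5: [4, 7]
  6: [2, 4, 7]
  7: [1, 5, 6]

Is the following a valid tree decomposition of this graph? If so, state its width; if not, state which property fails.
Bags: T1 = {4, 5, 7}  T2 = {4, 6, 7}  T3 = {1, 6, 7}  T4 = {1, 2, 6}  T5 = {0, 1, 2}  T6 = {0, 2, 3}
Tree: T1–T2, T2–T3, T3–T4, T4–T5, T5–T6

Every vertex of G appears in some bag (union = {0, 1, 2, 3, 4, 5, 6, 7}); every edge is covered by a bag; and for each vertex v the set of bags containing v is connected in the bag tree. The decomposition is therefore valid. The largest bag has 3 vertices, so the width is 2.

Yes; width 2.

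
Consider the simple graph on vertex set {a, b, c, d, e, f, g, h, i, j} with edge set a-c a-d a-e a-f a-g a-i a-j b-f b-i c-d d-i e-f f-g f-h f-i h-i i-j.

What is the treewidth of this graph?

A width-2 tree decomposition is:
Bags: B1 = {a, i, j}  B2 = {a, f, i}  B3 = {a, e, f}  B4 = {a, f, g}  B5 = {f, h, i}  B6 = {b, f, i}  B7 = {a, d, i}  B8 = {a, c, d}
Tree: B1–B2, B2–B3, B3–B4, B2–B5, B5–B6, B2–B7, B7–B8
Every bag has size at most 3, so the width is 3 − 1 = 2 and tw(G) ≤ 2. Conversely, {f, h, i} is a clique of size 3, and the vertices of any clique must share a bag in every tree decomposition; so some bag has ≥ 3 vertices and tw(G) ≥ 2. Hence tw(G) = 2 exactly.

2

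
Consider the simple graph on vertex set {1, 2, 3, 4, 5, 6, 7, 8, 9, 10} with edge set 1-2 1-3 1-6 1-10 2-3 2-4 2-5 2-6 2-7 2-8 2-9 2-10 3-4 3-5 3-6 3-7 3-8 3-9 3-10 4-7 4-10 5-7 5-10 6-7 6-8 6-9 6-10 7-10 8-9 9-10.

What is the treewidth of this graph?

A width-4 tree decomposition is:
Bags: B1 = {2, 3, 6, 9, 10}  B2 = {2, 3, 6, 8, 9}  B3 = {2, 3, 6, 7, 10}  B4 = {1, 2, 3, 6, 10}  B5 = {2, 3, 5, 7, 10}  B6 = {2, 3, 4, 7, 10}
Tree: B1–B2, B1–B3, B3–B4, B3–B5, B5–B6
Each bag holds 5 vertices, so the decomposition has width 4, which upper-bounds the treewidth. On the other hand G contains the 5-clique {2, 3, 6, 8, 9}. A clique must lie in a single bag of any decomposition, so no decomposition can have width below 4. Hence tw(G) = 4 exactly.

4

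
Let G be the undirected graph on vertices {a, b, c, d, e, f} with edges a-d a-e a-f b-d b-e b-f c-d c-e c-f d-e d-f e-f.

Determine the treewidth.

A width-3 tree decomposition is:
Bags: B1 = {b, d, e, f}  B2 = {a, d, e, f}  B3 = {c, d, e, f}
Tree: B1–B2, B1–B3
The largest bag has 4 vertices, giving width 3; this decomposition certifies tw(G) ≤ 3. For the lower bound, the 4 vertices {c, d, e, f} are pairwise adjacent, and any tree decomposition puts a clique entirely inside one bag — forcing width ≥ 3. The upper and lower bounds meet at 3, so that is the treewidth.

3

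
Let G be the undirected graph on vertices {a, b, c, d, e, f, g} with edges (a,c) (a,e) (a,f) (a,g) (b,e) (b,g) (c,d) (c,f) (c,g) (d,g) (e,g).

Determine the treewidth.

A width-2 tree decomposition is:
Bags: B1 = {b, e, g}  B2 = {a, e, g}  B3 = {a, c, g}  B4 = {a, c, f}  B5 = {c, d, g}
Tree: B1–B2, B2–B3, B3–B4, B3–B5
The largest bag has 3 vertices, giving width 2; this decomposition certifies tw(G) ≤ 2. On the other hand G contains the 3-clique {a, e, g}. A clique must lie in a single bag of any decomposition, so no decomposition can have width below 2. The upper and lower bounds meet at 2, so that is the treewidth.

2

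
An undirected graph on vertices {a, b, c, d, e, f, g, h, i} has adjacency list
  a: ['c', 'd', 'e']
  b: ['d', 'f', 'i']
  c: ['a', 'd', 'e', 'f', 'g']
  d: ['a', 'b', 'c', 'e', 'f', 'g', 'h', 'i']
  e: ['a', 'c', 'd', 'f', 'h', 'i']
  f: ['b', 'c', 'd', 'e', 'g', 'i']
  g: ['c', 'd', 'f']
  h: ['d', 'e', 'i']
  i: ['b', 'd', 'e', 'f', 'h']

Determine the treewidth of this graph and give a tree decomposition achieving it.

Treewidth 3.
Bags: B1 = {d, e, f, i}  B2 = {b, d, f, i}  B3 = {c, d, e, f}  B4 = {a, c, d, e}  B5 = {c, d, f, g}  B6 = {d, e, h, i}
Tree: B1–B2, B1–B3, B3–B4, B3–B5, B1–B6

Every bag has size at most 4, so the width is 4 − 1 = 3 and tw(G) ≤ 3. On the other hand G contains the 4-clique {a, c, d, e}. A clique must lie in a single bag of any decomposition, so no decomposition can have width below 3. Combining the bounds, tw(G) = 3.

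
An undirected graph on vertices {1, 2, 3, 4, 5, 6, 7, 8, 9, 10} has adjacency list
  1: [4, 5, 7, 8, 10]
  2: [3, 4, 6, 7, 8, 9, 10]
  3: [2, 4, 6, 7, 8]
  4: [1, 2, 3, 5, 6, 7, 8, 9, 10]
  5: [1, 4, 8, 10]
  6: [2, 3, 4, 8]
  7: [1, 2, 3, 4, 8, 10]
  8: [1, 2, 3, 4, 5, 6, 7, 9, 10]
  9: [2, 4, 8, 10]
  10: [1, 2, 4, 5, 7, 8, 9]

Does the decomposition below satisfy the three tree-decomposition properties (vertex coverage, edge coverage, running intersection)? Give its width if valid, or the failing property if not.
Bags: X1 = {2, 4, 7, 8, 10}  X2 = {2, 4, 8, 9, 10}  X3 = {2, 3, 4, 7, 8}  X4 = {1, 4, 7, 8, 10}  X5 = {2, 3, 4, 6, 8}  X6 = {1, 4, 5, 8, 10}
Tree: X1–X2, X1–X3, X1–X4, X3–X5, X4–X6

Checking the three conditions: (i) the bags cover all of {1, 2, 3, 4, 5, 6, 7, 8, 9, 10}; (ii) for each edge, some bag contains both endpoints; (iii) the bags containing any fixed vertex form a subtree. All hold, so the decomposition is valid with width 5 − 1 = 4.

Yes; width 4.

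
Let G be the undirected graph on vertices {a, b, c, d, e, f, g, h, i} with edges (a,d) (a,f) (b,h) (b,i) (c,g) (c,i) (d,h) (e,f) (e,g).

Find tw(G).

A width-2 tree decomposition is:
Bags: B1 = {b, h, i}  B2 = {d, h, i}  B3 = {a, d, i}  B4 = {a, f, i}  B5 = {e, f, i}  B6 = {e, g, i}  B7 = {c, g, i}
Tree: B1–B2, B2–B3, B3–B4, B4–B5, B5–B6, B6–B7
Every bag has size at most 3, so the width is 3 − 1 = 2 and tw(G) ≤ 2. Since i–b–h–d–a–f–e–g–c–i is a cycle in G, G is not acyclic. Forests are exactly the graphs of treewidth ≤ 1, so tw(G) ≥ 2. Therefore the treewidth is 2.

2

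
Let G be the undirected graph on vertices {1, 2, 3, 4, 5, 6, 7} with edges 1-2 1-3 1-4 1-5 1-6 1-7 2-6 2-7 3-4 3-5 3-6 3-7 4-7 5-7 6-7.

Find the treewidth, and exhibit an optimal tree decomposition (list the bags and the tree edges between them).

The largest bag has 4 vertices, giving width 3; this decomposition certifies tw(G) ≤ 3. For the lower bound, the 4 vertices {1, 2, 6, 7} are pairwise adjacent, and any tree decomposition puts a clique entirely inside one bag — forcing width ≥ 3. Hence tw(G) = 3 exactly.

Treewidth 3.
Bags: B1 = {1, 2, 6, 7}  B2 = {1, 3, 6, 7}  B3 = {1, 3, 5, 7}  B4 = {1, 3, 4, 7}
Tree: B1–B2, B2–B3, B3–B4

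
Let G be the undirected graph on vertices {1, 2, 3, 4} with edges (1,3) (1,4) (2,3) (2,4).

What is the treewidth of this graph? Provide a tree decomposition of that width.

Every bag has size at most 3, so the width is 3 − 1 = 2 and tw(G) ≤ 2. The edges 4–1–3–2–4 form a cycle, so G is not a tree and its treewidth is at least 2. Combining the bounds, tw(G) = 2.

Treewidth 2.
One optimal decomposition is:
Bags: B1 = {1, 3, 4}  B2 = {2, 3, 4}
Tree: B1–B2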